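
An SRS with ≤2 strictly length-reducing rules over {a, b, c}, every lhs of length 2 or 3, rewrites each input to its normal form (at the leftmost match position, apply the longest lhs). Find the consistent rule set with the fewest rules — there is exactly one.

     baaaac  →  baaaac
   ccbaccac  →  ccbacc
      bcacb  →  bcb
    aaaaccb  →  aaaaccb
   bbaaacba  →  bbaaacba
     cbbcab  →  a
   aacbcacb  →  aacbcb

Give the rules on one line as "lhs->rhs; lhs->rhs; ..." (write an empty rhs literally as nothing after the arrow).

  | baaaac
  | ccbaccac => ccbacc
  | bcacb => bcb
  | aaaaccb

bbb->aa; ca->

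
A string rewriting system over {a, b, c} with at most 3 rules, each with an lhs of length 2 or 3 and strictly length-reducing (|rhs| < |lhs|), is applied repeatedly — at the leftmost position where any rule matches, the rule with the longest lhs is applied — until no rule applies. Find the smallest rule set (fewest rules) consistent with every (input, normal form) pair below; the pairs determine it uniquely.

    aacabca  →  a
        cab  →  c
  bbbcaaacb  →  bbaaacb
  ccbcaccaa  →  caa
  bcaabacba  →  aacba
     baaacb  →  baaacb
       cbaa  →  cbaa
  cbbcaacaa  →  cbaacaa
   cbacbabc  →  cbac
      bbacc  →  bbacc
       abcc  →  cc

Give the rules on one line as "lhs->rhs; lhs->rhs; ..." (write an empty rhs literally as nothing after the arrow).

  | aacabca => aacca => aab => a
  | cab => c
  | bbbcaaacb => bbaaacb
  | ccbcaccaa => ccaccaa => bccaa => caa

ab->; bc->; cca->b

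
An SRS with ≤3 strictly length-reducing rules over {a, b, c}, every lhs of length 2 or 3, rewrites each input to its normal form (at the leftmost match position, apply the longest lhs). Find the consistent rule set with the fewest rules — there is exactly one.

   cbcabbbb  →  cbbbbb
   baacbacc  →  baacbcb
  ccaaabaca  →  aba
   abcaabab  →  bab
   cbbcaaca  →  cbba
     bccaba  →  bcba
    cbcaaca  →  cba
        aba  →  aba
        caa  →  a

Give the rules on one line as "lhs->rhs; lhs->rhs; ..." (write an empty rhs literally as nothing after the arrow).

abc->cc; acc->cb; ca->

  | cbcabbbb => cbbbbb
  | baacbacc => baacbcb
  | ccaaabaca => caabaca => abaca => aba
  | abcaabab => ccaabab => cabab => bab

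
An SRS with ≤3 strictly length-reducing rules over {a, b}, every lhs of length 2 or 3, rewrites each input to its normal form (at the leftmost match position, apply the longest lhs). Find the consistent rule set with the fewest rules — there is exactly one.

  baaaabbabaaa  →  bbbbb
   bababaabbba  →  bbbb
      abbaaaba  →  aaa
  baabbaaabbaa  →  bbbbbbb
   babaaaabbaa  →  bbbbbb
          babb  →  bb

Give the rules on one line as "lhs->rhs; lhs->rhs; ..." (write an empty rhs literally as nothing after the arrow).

  | baaaabbabaaa => bbaabbabaaa => bbbbbabaaa => bbbbbaaa => bbbbbba => bbbbb
  | bababaabbba => babaabbba => baabbba => bbbbba => bbbb
  | abbaaaba => aaaba => aaa
  | baabbaaabbaa => bbbbaaabbaa => bbbbbabbaa => bbbbbbaa => bbbbbbb

abb->; ba->; baa->bb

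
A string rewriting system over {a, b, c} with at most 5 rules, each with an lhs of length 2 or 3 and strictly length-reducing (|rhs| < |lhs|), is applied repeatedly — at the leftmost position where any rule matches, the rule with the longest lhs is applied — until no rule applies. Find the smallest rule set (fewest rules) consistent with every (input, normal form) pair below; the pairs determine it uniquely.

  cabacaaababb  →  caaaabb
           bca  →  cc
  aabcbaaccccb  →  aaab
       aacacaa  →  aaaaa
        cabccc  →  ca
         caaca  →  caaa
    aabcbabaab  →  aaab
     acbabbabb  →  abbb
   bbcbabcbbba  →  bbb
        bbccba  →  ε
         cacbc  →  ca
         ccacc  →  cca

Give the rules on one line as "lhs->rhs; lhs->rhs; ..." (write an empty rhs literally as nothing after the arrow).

ac->a; ba->; bc->; bca->cc

  | cabacaaababb => cacaaababb => caaaababb => caaaabb
  | bca => cc
  | aabcbaaccccb => aabaaccccb => aaaccccb => aaacccb => aaaccb => aaacb => aaab
  | aacacaa => aaacaa => aaaaa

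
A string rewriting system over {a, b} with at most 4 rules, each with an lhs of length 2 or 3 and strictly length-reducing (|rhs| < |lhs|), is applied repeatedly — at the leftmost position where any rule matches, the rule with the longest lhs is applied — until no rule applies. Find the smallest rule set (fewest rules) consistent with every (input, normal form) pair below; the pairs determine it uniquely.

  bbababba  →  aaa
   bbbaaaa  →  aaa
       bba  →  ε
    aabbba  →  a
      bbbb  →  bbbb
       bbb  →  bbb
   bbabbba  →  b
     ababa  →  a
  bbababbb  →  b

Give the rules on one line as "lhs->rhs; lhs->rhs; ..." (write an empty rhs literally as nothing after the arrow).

  | bbababba => babba => abba => aaa
  | bbbaaaa => baaa => aaa
  | bba => ε
  | aabbba => aaaba => aaba => aba => ba => a

ab->b; abb->aa; ba->a; bba->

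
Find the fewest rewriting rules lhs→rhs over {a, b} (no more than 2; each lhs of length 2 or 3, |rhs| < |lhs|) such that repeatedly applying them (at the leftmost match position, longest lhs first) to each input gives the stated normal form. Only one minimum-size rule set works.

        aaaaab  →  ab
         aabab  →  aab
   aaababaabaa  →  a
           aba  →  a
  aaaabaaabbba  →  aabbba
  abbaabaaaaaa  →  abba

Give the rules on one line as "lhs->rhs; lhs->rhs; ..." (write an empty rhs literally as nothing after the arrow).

  | aaaaab => aaab => ab
  | aabab => aab
  | aaababaabaa => ababaabaa => abaabaa => aabaa => aaa => a
  | aba => a

aaa->a; aba->a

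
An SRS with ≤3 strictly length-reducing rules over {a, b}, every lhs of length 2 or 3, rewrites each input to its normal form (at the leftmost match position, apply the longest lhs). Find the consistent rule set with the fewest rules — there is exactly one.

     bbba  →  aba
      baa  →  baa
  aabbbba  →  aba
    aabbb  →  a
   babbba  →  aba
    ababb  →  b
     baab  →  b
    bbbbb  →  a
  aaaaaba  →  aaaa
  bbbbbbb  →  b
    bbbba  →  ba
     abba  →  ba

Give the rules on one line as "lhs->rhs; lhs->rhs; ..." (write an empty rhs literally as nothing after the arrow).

  | bbba => aba
  | baa
  | aabbbba => bbba => aba
  | aabbb => bb => a

aab->; abb->b; bb->a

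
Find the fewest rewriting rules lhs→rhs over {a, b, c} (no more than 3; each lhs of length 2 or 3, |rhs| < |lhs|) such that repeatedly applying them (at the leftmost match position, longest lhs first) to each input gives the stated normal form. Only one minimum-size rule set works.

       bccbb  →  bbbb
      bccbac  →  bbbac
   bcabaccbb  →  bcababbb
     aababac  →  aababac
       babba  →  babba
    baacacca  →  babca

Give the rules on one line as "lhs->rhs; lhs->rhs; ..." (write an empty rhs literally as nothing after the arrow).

aca->c; cc->b

  | bccbb => bbbb
  | bccbac => bbbac
  | bcabaccbb => bcababbb
  | aababac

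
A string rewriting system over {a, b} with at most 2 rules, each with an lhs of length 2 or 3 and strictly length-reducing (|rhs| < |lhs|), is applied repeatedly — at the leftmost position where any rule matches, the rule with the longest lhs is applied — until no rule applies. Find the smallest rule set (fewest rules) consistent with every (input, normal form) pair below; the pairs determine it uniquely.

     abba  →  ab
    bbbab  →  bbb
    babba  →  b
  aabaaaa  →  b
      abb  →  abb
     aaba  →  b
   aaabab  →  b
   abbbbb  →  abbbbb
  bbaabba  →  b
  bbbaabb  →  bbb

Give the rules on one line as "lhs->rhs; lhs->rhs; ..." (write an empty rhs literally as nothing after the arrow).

  | abba => ab
  | bbbab => bbb
  | babba => bba => b
  | aabaaaa => bbaaaa => baaa => aa => b

aa->b; ba->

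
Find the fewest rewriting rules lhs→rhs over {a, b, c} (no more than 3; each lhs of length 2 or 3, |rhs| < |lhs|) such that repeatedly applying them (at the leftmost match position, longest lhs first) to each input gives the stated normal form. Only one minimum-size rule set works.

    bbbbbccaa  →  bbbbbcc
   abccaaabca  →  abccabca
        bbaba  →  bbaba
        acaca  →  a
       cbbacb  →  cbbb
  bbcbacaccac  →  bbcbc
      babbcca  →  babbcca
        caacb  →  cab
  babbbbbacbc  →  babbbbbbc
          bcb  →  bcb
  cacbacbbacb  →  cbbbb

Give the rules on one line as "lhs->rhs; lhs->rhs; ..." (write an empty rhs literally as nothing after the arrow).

aa->; aac->a; ac->

  | bbbbbccaa => bbbbbcc
  | abccaaabca => abccabca
  | bbaba
  | acaca => aca => a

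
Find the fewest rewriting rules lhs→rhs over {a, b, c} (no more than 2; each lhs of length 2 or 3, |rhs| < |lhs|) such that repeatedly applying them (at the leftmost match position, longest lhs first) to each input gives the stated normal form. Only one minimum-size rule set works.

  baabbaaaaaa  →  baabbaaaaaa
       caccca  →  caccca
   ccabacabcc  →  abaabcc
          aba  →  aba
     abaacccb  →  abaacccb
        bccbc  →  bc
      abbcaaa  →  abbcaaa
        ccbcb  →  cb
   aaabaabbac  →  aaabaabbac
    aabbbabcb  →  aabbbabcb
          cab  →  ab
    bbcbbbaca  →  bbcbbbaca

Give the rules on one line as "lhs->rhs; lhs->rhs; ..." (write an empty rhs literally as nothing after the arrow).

cab->ab; cbc->

  | baabbaaaaaa
  | caccca
  | ccabacabcc => cabacabcc => abacabcc => abaabcc
  | aba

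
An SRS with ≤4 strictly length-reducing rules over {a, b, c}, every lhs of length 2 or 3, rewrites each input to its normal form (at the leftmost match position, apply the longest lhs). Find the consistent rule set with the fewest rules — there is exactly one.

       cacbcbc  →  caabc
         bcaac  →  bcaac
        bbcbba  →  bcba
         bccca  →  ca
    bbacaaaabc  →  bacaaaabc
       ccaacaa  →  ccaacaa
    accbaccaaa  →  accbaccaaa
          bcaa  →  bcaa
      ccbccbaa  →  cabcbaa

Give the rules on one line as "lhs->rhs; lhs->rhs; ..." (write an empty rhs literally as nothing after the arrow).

  | cacbcbc => caabbc => caabc
  | bcaac
  | bbcbba => bcbba => bcba
  | bccca => ca

bb->b; bcc->; cbc->ab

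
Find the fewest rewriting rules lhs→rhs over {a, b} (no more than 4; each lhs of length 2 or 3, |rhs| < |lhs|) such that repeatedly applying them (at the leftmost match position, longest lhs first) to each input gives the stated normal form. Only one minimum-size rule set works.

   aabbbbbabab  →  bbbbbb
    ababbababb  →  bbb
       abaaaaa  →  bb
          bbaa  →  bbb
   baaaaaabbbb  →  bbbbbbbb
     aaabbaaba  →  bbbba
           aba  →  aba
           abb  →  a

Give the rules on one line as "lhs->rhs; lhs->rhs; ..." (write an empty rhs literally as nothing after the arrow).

  | aabbbbbabab => bbbbbbabab => bbbbbbab => bbbbbb
  | ababbababb => abbababb => aababb => bbabb => bbb
  | abaaaaa => abbaaa => aaaa => baa => bb
  | bbaa => bbb

aa->b; abb->a; bab->b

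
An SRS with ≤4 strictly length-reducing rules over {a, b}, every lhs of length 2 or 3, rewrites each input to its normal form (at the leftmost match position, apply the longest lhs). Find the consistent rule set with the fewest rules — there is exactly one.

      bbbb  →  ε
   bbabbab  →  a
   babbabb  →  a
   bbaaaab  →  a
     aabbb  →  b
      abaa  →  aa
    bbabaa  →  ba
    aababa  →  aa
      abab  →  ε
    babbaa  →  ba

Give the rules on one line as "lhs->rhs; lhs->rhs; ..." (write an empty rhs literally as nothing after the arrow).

  | bbbb => ab => ε
  | bbabbab => bbbab => aab => a
  | babbabb => bbabb => bbb => a
  | bbaaaab => baaab => aab => a

ab->; baa->a; bbb->a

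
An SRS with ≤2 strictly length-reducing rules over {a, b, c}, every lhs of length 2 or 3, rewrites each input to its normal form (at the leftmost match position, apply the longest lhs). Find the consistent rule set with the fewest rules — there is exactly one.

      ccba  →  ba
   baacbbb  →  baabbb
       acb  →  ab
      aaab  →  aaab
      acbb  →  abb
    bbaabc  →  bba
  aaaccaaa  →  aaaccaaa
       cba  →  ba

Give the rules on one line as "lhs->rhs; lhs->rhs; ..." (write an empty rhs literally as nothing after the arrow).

abc->; cb->b

  | ccba => cba => ba
  | baacbbb => baabbb
  | acb => ab
  | aaab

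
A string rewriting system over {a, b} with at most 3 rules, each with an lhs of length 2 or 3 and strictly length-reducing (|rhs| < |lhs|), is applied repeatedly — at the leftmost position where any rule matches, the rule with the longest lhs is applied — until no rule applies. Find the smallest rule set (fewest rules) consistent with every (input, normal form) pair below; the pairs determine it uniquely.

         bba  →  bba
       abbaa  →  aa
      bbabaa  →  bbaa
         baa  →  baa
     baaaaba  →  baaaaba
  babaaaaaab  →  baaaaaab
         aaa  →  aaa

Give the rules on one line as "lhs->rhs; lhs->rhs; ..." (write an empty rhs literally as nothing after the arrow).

  | bba
  | abbaa => aa
  | bbabaa => bbaa
  | baa

abb->; bab->b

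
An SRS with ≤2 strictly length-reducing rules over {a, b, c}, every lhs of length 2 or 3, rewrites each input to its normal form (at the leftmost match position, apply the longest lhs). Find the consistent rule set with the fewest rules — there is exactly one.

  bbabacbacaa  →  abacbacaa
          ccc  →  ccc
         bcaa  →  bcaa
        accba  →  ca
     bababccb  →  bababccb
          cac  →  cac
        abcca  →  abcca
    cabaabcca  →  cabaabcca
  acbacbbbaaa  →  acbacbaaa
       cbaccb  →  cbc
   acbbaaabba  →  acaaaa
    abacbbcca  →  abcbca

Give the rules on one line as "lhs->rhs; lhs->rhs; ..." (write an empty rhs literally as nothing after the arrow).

acc->cb; bb->

  | bbabacbacaa => abacbacaa
  | ccc
  | bcaa
  | accba => cbba => ca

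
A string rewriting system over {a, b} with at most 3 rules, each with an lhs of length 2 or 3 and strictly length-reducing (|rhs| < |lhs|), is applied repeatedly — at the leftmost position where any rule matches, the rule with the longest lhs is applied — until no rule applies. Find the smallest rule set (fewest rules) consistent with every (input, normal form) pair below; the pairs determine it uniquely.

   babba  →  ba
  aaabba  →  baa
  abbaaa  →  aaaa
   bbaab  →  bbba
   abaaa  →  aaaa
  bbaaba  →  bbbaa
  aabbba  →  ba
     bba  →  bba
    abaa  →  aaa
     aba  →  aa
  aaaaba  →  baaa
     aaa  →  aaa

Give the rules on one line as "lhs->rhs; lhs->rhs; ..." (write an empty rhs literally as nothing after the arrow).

  | babba => ba
  | aaabba => ababa => aaba => baa
  | abbaaa => abaaa => aaaa
  | bbaab => bbba

aab->ba; ab->a; bab->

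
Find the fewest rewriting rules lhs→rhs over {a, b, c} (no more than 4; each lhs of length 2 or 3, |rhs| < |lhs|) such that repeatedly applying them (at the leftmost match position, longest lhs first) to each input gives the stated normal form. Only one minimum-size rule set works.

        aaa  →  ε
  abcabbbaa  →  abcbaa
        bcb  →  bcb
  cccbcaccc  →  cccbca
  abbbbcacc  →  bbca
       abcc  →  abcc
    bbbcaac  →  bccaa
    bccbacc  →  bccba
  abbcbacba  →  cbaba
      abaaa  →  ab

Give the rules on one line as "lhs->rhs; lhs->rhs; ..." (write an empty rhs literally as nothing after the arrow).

  | aaa => ε
  | abcabbbaa => abcbaa
  | bcb
  | cccbcaccc => cccbcacc => cccbcac => cccbca

aaa->; abb->; ac->a; bbb->bc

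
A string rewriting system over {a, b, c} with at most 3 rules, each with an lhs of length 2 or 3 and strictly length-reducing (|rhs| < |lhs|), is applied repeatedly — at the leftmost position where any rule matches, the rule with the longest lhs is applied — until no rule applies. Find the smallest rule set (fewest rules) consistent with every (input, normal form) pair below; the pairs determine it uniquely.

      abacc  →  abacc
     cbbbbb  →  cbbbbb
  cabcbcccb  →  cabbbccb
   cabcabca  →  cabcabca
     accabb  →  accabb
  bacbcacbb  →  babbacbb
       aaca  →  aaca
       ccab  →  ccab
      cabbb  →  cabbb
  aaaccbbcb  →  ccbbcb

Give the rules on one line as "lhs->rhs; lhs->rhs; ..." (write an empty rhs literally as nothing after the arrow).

  | abacc
  | cbbbbb
  | cabcbcccb => cabbbccb
  | cabcabca

aaa->; cbc->bb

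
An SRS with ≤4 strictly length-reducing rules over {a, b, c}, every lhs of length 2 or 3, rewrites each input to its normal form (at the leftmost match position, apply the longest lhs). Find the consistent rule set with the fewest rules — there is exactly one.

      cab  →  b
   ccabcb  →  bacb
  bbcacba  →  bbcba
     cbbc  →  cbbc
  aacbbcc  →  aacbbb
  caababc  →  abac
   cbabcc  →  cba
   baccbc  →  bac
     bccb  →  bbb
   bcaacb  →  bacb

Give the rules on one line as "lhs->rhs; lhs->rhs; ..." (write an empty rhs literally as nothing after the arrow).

  | cab => b
  | ccabcb => babcb => bacb
  | bbcacba => bbcba
  | cbbc

bab->ba; ca->; cc->b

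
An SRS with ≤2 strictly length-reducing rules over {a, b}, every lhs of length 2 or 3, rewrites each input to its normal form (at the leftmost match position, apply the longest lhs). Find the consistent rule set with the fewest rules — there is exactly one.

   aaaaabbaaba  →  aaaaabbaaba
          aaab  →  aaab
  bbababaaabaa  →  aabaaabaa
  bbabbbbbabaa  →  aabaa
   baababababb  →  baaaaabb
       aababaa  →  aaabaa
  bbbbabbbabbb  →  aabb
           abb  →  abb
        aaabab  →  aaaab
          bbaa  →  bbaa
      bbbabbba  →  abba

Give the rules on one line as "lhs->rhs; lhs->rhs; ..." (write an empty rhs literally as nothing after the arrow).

bab->ab; bbb->bb

  | aaaaabbaaba
  | aaab
  | bbababaaabaa => bababaaabaa => ababaaabaa => aabaaabaa
  | bbabbbbbabaa => babbbbbabaa => abbbbbabaa => abbbbabaa => abbbabaa => abbabaa => ababaa => aabaa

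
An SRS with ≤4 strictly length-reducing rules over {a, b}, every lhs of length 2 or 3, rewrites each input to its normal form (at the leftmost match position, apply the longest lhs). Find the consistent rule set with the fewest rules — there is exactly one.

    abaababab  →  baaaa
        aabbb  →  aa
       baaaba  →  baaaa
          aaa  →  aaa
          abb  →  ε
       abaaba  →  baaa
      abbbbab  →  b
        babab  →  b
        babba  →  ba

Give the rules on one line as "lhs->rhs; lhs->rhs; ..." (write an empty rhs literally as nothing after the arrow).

  | abaababab => baababab => baaabab => baaaab => baaaa
  | aabbb => aabb => aab => aa
  | baaaba => baaaa
  | aaa

aab->aa; ab->b; bb->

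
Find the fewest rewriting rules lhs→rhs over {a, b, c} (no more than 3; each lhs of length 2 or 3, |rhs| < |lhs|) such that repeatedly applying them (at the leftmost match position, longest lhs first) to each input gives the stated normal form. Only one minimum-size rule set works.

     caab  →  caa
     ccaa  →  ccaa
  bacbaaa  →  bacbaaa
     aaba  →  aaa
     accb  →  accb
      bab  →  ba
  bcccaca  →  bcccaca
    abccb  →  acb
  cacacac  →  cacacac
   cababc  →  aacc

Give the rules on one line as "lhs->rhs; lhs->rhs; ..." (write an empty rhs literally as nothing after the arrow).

ab->a; abc->a; cab->ac

  | caab => caa
  | ccaa
  | bacbaaa
  | aaba => aaa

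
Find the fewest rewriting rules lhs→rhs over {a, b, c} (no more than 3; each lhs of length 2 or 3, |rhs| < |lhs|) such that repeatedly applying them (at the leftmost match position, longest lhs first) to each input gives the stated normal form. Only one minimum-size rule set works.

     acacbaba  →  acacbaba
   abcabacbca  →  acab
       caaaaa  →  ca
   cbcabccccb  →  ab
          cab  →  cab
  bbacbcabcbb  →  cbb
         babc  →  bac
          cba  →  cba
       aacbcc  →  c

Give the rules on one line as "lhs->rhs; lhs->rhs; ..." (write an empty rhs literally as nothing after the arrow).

  | acacbaba
  | abcabacbca => acabacbca => acabacca => acabaa => acab
  | caaaaa => caaa => ca
  | cbcabccccb => ccabccccb => abccccb => accccb => accb => ab

aa->; bc->c; cc->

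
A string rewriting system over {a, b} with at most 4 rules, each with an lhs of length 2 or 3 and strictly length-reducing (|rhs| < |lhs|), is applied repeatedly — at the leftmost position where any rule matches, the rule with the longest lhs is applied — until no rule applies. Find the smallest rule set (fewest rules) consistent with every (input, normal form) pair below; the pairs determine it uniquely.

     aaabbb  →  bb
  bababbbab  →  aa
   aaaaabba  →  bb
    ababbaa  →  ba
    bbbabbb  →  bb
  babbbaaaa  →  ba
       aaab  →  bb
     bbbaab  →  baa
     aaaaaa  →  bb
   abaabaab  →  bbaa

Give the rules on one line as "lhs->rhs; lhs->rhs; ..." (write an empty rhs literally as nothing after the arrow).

  | aaabbb => bbbb => bb
  | bababbbab => abbbab => abbab => abab => aab => aa
  | aaaaabba => baabba => baaba => baaa => bb
  | ababbaa => aabbaa => aabaa => aaaa => ba

aaa->b; ab->a; bab->; bbb->b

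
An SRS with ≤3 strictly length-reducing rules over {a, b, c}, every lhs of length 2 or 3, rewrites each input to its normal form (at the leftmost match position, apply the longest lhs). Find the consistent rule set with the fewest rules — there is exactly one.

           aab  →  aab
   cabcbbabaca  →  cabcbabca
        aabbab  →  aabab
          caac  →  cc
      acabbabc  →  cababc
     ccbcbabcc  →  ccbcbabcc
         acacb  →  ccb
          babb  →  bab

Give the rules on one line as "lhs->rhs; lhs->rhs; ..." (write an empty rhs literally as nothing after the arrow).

  | aab
  | cabcbbabaca => cabcbabaca => cabcbabca
  | aabbab => aabab
  | caac => cac => cc

ac->c; bb->b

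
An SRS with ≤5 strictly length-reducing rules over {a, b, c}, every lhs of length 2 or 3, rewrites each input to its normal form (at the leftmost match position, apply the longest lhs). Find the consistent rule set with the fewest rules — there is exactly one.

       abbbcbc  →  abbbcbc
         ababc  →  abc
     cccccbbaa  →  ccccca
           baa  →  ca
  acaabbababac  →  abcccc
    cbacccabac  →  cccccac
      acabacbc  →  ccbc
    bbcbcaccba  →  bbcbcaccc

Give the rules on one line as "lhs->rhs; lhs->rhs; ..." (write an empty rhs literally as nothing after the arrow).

aba->a; aca->; ba->c; cbb->b

  | abbbcbc
  | ababc => abc
  | cccccbbaa => ccccbaa => ccccca
  | baa => ca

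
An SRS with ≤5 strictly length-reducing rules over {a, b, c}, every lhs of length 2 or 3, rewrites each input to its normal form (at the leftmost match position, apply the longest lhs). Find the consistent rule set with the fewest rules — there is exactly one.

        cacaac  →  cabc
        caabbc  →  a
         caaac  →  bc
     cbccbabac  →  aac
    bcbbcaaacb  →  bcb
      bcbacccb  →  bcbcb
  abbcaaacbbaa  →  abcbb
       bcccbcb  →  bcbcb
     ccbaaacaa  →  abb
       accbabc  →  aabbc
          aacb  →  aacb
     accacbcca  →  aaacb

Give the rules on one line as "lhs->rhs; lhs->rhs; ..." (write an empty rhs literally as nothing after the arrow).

  | cacaac => cabac => cabc
  | caabbc => babbc => bbbc => cc => a
  | caaac => baac => bac => bc
  | cbccbabac => cbababac => cbbabac => cbbbac => ccac => aac

ba->b; bbb->c; caa->ba; cc->a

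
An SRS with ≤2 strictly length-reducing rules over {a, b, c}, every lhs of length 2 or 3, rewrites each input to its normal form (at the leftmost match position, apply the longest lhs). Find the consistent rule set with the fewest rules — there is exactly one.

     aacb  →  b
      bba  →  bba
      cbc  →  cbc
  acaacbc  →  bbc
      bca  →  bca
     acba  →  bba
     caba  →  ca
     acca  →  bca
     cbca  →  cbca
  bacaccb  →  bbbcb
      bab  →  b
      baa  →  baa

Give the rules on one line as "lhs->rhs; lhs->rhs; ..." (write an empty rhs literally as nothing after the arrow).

ab->; ac->b

  | aacb => abb => b
  | bba
  | cbc
  | acaacbc => baacbc => babbc => bbc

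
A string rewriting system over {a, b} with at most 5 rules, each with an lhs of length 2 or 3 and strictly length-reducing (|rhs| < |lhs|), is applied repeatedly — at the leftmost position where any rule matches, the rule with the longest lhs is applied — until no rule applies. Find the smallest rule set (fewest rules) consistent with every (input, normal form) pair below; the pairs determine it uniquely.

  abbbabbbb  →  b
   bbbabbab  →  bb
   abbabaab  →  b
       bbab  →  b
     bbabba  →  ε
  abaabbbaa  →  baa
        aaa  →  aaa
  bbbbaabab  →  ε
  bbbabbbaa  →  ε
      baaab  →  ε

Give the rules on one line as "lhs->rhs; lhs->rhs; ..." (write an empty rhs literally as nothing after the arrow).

ab->b; abb->ba; bab->; bba->

  | abbbabbbb => bababbbb => abbbb => babb => b
  | bbbabbab => bbbab => bb
  | abbabaab => baabaab => babaab => aab => ab => b
  | bbab => b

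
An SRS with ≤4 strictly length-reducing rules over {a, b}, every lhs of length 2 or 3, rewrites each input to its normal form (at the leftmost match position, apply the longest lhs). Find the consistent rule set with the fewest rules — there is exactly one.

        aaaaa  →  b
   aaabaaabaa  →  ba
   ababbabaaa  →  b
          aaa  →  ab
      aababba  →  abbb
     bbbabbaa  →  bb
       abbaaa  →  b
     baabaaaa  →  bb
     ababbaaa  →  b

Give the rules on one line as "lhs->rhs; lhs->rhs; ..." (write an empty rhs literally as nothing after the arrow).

  | aaaaa => abaa => bba => b
  | aaabaaabaa => abbaaabaa => abaabaa => bbabaa => bbaa => ba
  | ababbabaaa => bbbbabaaa => bbbbaaa => bbbaa => bba => b
  | aaa => ab

aaa->ab; aba->bb; bba->b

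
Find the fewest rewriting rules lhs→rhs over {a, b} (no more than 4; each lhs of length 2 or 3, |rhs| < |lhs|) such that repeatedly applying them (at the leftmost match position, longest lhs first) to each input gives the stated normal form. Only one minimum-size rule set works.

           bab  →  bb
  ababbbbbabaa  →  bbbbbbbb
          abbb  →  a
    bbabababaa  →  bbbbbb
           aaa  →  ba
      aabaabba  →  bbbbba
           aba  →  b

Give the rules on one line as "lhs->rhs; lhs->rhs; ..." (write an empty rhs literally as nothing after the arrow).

aa->b; ab->a; bab->bb

  | bab => bb
  | ababbbbbabaa => aabbbbbabaa => bbbbbbabaa => bbbbbbbaa => bbbbbbbb
  | abbb => abb => ab => a
  | bbabababaa => bbbababaa => bbbbabaa => bbbbbaa => bbbbbb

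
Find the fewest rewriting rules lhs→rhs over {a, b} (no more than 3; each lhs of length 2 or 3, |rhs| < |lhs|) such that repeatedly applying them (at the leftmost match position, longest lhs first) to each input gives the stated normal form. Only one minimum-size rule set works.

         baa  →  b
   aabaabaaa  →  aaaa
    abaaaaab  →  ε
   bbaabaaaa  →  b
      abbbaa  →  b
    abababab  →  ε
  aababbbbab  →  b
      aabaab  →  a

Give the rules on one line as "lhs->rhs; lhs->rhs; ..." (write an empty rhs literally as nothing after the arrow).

abb->; ba->b; bb->b

  | baa => ba => b
  | aabaabaaa => aababaaa => aabbaaa => aaaa
  | abaaaaab => abaaaab => abaaab => abaab => abab => abb => ε
  | bbaabaaaa => baabaaaa => babaaaa => bbaaaa => baaaa => baaa => baa => ba => b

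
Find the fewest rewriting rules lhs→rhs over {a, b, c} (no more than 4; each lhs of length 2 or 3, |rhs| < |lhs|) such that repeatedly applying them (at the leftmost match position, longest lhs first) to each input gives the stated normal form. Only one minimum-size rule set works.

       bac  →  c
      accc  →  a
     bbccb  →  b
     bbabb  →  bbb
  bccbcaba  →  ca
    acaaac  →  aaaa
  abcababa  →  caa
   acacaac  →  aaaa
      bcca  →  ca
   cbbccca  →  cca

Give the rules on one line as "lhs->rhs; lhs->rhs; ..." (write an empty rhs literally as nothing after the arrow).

abc->ca; ac->a; ba->; bc->

  | bac => c
  | accc => acc => ac => a
  | bbccb => bcb => b
  | bbabb => bbb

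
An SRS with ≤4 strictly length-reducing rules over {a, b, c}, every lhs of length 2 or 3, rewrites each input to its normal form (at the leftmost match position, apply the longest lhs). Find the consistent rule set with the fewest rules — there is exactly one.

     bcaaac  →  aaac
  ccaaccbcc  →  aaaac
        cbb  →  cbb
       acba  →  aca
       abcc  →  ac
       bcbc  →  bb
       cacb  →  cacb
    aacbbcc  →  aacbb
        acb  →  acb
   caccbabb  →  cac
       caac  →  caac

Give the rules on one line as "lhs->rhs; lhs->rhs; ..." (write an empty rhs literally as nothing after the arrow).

ab->c; ba->a; bc->b; cc->a

  | bcaaac => baaac => aaac
  | ccaaccbcc => aaaccbcc => aaaabcc => aaaccc => aaaac
  | cbb
  | acba => aca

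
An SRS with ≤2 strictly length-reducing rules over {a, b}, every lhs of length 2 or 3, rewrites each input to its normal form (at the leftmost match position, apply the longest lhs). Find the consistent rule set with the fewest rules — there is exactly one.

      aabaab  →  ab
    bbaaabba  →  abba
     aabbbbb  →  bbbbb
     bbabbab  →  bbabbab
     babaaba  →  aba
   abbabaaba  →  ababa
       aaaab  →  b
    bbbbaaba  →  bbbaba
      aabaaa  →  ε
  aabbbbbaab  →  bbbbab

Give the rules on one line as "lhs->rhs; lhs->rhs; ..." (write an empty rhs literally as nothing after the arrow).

  | aabaab => baab => ab
  | bbaaabba => baabba => abba
  | aabbbbb => bbbbb
  | bbabbab

aa->; baa->a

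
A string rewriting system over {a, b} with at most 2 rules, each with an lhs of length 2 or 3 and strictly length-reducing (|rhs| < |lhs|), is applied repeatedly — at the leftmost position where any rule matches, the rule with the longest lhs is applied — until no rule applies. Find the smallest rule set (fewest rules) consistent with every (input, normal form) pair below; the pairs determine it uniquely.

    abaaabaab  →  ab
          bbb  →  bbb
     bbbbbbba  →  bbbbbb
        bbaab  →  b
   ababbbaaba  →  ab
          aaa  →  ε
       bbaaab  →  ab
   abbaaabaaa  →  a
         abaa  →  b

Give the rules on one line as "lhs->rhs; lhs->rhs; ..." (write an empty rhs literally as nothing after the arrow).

aa->b; ba->

  | abaaabaab => aaabaab => babaab => baab => ab
  | bbb
  | bbbbbbba => bbbbbb
  | bbaab => bab => b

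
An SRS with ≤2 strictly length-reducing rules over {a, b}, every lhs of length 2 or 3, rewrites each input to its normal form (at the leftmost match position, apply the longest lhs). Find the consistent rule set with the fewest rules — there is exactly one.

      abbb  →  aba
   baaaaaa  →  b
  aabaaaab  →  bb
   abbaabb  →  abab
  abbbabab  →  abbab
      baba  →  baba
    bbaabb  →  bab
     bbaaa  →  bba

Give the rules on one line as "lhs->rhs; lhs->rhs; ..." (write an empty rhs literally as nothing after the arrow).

aa->; bbb->ba

  | abbb => aba
  | baaaaaa => baaaa => baa => b
  | aabaaaab => baaaab => baab => bb
  | abbaabb => abbbb => abab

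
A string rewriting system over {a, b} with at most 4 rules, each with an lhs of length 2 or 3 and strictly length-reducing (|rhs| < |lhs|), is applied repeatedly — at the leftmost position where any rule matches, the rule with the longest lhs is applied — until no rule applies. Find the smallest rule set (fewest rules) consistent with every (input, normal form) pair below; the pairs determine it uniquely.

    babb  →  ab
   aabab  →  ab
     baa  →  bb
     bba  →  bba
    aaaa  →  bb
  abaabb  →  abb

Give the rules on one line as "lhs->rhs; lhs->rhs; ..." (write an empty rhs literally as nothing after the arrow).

  | babb => ab
  | aabab => ab
  | baa => bb
  | bba

aa->b; aab->; bab->a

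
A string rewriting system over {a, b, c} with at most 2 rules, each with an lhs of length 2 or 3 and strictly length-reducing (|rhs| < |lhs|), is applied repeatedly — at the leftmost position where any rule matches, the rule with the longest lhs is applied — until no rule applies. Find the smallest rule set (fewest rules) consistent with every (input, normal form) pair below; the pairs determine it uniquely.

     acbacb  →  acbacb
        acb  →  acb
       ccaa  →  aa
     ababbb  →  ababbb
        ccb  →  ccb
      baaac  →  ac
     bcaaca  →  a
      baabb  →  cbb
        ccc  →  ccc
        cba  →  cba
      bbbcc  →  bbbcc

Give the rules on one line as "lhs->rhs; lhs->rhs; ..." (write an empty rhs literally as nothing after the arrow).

baa->c; ca->a

  | acbacb
  | acb
  | ccaa => caa => aa
  | ababbb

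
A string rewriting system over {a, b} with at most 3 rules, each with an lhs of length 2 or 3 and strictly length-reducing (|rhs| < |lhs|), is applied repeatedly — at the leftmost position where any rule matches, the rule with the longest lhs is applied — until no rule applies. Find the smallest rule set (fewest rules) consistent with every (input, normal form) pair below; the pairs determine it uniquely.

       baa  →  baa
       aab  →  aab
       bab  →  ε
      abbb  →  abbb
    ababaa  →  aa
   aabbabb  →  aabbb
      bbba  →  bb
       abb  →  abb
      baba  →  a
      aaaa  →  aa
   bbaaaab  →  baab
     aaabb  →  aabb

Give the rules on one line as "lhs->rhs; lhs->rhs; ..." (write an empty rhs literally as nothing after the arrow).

  | baa
  | aab
  | bab => ε
  | abbb

aaa->aa; bab->; bba->b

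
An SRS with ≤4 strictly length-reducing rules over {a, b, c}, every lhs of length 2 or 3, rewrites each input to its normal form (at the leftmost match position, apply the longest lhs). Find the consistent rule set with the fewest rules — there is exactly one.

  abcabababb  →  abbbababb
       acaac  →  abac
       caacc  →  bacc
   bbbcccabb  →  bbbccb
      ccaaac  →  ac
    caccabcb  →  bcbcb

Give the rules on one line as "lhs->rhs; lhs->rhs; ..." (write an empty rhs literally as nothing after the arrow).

ca->b; cba->; cbb->cb

  | abcabababb => abbbababb
  | acaac => abac
  | caacc => bacc
  | bbbcccabb => bbbccbbb => bbbccbb => bbbccb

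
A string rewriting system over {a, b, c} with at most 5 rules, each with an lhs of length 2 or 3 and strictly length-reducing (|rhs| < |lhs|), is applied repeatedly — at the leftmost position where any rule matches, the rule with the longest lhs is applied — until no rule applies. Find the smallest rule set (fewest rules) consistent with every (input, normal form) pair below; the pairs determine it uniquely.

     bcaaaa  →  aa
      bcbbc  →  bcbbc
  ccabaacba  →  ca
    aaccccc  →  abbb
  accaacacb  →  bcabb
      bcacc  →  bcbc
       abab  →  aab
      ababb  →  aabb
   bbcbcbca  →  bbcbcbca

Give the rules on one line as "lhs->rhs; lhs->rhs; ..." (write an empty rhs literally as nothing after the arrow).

  | bcaaaa => bccaa => bbaa => baa => aa
  | bcbbc
  | ccabaacba => babaacba => abaacba => aaacba => cacba => cbba => cba => ca
  | aaccccc => abcccc => abbcc => abbb

aaa->ca; ac->b; ba->a; cc->b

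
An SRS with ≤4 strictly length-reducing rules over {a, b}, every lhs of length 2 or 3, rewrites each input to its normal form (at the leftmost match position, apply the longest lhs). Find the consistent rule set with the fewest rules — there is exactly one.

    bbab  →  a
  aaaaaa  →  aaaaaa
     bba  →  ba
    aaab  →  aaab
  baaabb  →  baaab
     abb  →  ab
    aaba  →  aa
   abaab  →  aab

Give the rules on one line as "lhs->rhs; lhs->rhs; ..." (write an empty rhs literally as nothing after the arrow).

aba->a; bab->a; bb->b

  | bbab => bab => a
  | aaaaaa
  | bba => ba
  | aaab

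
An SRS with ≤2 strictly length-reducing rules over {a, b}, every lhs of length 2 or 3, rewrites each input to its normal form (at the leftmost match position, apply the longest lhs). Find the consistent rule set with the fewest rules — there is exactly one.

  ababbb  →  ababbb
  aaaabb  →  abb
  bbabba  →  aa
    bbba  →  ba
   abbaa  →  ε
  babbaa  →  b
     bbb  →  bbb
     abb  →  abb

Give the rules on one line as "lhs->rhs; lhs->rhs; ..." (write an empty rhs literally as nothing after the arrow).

  | ababbb
  | aaaabb => abb
  | bbabba => abba => aa
  | bbba => ba

aaa->; bba->a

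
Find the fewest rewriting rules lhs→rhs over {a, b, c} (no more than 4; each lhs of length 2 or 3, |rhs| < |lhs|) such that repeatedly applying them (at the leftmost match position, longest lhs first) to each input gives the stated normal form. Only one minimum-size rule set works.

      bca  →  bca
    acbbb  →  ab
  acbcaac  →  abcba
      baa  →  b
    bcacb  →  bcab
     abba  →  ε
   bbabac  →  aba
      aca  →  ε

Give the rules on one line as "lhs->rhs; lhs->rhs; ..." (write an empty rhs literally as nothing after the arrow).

  | bca
  | acbbb => abbb => ab
  | acbcaac => abcaac => abcba
  | baa => b

aa->; aac->ba; ac->a; bb->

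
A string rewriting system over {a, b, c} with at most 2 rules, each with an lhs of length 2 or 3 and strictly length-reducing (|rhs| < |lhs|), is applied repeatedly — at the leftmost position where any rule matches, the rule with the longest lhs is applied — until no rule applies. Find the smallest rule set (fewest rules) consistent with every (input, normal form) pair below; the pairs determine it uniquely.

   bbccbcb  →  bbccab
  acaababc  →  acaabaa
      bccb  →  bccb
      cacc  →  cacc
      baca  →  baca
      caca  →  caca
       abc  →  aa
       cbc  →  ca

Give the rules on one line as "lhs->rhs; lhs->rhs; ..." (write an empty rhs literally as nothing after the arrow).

abc->aa; cbc->ca

  | bbccbcb => bbccab
  | acaababc => acaabaa
  | bccb
  | cacc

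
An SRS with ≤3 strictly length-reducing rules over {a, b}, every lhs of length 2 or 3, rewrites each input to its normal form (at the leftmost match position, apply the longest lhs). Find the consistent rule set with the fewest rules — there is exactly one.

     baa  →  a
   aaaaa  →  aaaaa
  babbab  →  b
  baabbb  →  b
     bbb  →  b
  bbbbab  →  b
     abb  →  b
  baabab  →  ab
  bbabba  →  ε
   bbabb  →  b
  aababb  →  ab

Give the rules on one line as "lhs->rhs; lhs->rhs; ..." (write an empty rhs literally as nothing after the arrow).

abb->b; ba->; bb->b

  | baa => a
  | aaaaa
  | babbab => bbab => bab => b
  | baabbb => abbb => bb => b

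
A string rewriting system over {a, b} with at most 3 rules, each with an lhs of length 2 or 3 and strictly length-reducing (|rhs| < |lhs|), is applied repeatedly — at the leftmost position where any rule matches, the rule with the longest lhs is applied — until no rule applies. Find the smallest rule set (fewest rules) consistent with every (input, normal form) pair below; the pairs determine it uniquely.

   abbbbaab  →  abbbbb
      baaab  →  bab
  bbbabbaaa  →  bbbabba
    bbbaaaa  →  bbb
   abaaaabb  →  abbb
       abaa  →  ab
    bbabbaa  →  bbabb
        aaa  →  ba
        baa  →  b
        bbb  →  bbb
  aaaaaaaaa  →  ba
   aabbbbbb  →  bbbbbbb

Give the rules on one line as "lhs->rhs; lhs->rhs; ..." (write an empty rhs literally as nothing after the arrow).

  | abbbbaab => abbbbb
  | baaab => bab
  | bbbabbaaa => bbbabba
  | bbbaaaa => bbbaa => bbb

aa->b; baa->b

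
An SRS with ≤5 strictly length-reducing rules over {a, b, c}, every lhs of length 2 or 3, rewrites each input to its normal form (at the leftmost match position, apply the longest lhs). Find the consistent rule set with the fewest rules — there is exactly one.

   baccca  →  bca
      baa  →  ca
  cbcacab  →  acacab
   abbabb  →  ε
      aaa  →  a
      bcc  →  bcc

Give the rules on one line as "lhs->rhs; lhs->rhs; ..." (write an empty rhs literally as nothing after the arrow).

aa->; ba->c; cb->a; ccc->b

  | baccca => cccca => bca
  | baa => ca
  | cbcacab => acacab
  | abbabb => abcbb => abab => acb => aa => ε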